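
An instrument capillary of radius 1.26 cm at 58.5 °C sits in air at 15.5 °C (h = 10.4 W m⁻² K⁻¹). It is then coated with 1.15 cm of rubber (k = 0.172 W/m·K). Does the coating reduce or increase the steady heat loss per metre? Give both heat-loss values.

Critical radius for a cylinder: r_cr = k/h = 0.0165 m = 1.65 cm.
Outer radius after coating: r₂ = 0.0126 + 0.0115 = 0.0241 m.
r₁ < r_cr < r₂: heat loss rises to a maximum at r_cr then falls. Whether the coating helps depends on whether Q(r₂) has dropped back below Q(r₁).
Bare: R = 1/(2πr₁h) = 1.215 m·K/W; Q = 43/1.215 = 35.4 W/m.
Coated: R = R_cond + R_conv = 1.235 m·K/W; Q = 43/1.235 = 34.8 W/m.

reduces: 35.4 → 34.8 W/m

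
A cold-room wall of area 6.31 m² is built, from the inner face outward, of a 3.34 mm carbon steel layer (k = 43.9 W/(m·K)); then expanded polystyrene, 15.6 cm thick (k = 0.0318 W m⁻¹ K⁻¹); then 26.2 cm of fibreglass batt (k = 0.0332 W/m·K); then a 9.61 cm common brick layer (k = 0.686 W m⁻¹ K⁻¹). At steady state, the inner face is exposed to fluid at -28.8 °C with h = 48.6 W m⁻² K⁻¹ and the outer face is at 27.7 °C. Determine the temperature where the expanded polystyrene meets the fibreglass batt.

T = -7.32 °C

Resistance network (inner→outer):
  R_conv,in = 1/(hA) = 1/(48.6·6.31) = 0.003261 K/W
  R_carbon steel = L/(kA) = 0.00334/(43.9·6.31) = 1.206×10^-5 K/W
  R_expanded polystyrene = L/(kA) = 0.156/(0.0318·6.31) = 0.7774 K/W
  R_fibreglass batt = L/(kA) = 0.262/(0.0332·6.31) = 1.251 K/W
  R_common brick = L/(kA) = 0.0961/(0.686·6.31) = 0.02220 K/W
ΣR = 0.003261 + 1.206×10^-5 + 0.7774 + 1.251 + 0.02220 = 2.054 K/W
Q = ΔT/ΣR = (-28.8 °C − 27.7 °C)/2.054 = -27.51 W
From the inner boundary to the expanded polystyrene/fibreglass batt interface, ΣR_partial = 0.7807 K/W.
T_interface = T_in − Q·ΣR_partial = -28.8 °C − (-27.51)(0.7807) = -7.32 °C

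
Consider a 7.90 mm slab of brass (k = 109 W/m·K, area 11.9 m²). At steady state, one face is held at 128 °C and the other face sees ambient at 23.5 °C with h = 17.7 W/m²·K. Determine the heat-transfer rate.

Treat each layer as a resistance in series:
  R_brass = L/(kA) = 0.00790/(109·11.9) = 6.091×10^-6 K/W
  R_conv,out = 1/(hA) = 1/(17.7·11.9) = 0.004748 K/W
ΣR = 6.091×10^-6 + 0.004748 = 0.004754 K/W
Q = ΔT/ΣR = (128 °C − 23.5 °C)/0.004754 = 22000 W

Q = 22000 W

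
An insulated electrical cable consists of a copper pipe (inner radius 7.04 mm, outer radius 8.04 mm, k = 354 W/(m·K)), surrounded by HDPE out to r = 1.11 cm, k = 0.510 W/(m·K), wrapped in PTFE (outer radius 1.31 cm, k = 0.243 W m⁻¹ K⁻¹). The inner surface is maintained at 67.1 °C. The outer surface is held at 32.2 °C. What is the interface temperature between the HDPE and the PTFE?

Resistance network (inner→outer):
  R'_copper = ln(0.00804/0.00704)/(2πk) = 0.1328/(2π·354) = 5.971×10^-5 m·K/W
  R'_HDPE = ln(0.0111/0.00804)/(2πk) = 0.3225/(2π·0.510) = 0.1006 m·K/W
  R'_PTFE = ln(0.0131/0.0111)/(2πk) = 0.1657/(2π·0.243) = 0.1085 m·K/W
ΣR = 5.971×10^-5 + 0.1006 + 0.1085 = 0.2092 m·K/W
Q' = ΔT/ΣR = (67.1 °C − 32.2 °C)/0.2092 = 166.8 W/m
From the inner boundary to the HDPE/PTFE interface, ΣR_partial = 0.1007 m·K/W.
T_interface = T_in − Q'·ΣR_partial = 67.1 °C − (166.8)(0.1007) = 50.3 °C

T = 50.3 °C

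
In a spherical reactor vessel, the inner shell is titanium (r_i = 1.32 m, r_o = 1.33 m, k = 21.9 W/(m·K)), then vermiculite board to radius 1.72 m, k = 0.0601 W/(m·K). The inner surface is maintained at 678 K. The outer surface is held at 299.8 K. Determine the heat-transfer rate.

Treat each layer as a resistance in series:
  R_titanium = (1/1.32 − 1/1.33)/(4πk) = 0.005696/(4π·21.9) = 2.070×10^-5 K/W
  R_vermiculite board = (1/1.33 − 1/1.72)/(4πk) = 0.1705/(4π·0.0601) = 0.2257 K/W
ΣR = 2.070×10^-5 + 0.2257 = 0.2257 K/W
Q = ΔT/ΣR = (678 K − 299.8 K)/0.2257 = 1680 W

Q = 1680 W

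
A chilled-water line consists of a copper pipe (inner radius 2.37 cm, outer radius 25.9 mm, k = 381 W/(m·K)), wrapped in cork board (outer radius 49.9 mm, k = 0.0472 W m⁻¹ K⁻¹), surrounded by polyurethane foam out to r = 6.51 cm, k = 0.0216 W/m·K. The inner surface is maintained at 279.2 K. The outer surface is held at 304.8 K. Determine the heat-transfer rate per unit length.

Q' = 6.14 W/m

Series thermal resistances, inner to outer:
  R'_copper = ln(0.0259/0.0237)/(2πk) = 0.08877/(2π·381) = 3.708×10^-5 m·K/W
  R'_cork board = ln(0.0499/0.0259)/(2πk) = 0.6558/(2π·0.0472) = 2.211 m·K/W
  R'_polyurethane foam = ln(0.0651/0.0499)/(2πk) = 0.2659/(2π·0.0216) = 1.959 m·K/W
ΣR = 3.708×10^-5 + 2.211 + 1.959 = 4.170 m·K/W
Q' = ΔT/ΣR = (279.2 K − 304.8 K)/4.170 = -6.14 W/m
(Negative Q' ⇒ heat flows inward; heat gain = 6.14 W/m.)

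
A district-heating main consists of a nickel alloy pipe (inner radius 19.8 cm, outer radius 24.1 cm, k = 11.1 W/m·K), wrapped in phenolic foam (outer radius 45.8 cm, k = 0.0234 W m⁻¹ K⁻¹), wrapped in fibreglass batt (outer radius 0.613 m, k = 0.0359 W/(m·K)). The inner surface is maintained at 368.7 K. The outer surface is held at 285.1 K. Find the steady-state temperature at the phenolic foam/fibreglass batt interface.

Treat each layer as a resistance in series:
  R'_nickel alloy = ln(0.241/0.198)/(2πk) = 0.1965/(2π·11.1) = 0.002818 m·K/W
  R'_phenolic foam = ln(0.458/0.241)/(2πk) = 0.6421/(2π·0.0234) = 4.367 m·K/W
  R'_fibreglass batt = ln(0.613/0.458)/(2πk) = 0.2915/(2π·0.0359) = 1.292 m·K/W
ΣR = 0.002818 + 4.367 + 1.292 = 5.662 m·K/W
Q' = ΔT/ΣR = (368.7 K − 285.1 K)/5.662 = 14.77 W/m
From the inner boundary to the phenolic foam/fibreglass batt interface, ΣR_partial = 4.370 m·K/W.
T_interface = T_in − Q'·ΣR_partial = 368.7 K − (14.77)(4.370) = 304.2 K

T = 304.2 K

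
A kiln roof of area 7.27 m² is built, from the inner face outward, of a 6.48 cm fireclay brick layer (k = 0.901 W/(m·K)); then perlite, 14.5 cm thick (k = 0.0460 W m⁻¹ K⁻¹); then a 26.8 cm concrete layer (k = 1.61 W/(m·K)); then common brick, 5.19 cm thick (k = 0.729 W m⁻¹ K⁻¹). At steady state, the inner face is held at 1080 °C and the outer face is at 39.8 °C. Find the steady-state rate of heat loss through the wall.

Series thermal resistances, inner to outer:
  R_fireclay brick = L/(kA) = 0.0648/(0.901·7.27) = 0.009893 K/W
  R_perlite = L/(kA) = 0.145/(0.0460·7.27) = 0.4336 K/W
  R_concrete = L/(kA) = 0.268/(1.61·7.27) = 0.02290 K/W
  R_common brick = L/(kA) = 0.0519/(0.729·7.27) = 0.009793 K/W
ΣR = 0.009893 + 0.4336 + 0.02290 + 0.009793 = 0.4762 K/W
Q = ΔT/ΣR = (1080 °C − 39.8 °C)/0.4762 = 2180 W

Q = 2.18 kW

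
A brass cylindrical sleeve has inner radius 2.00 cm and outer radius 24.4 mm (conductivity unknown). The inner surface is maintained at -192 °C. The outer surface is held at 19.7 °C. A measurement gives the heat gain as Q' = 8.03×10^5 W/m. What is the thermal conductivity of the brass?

k = 120 W/m·K

ΣR = ΔT/Q' = |-192 − 19.7|/8.03×10^5 = 2.636×10^-4 m·K/W
ln(r₂/r₁)/(2πk) = 2.636×10^-4 ⇒ k = 0.1989/(2π·2.636×10^-4) = 120 W/m·K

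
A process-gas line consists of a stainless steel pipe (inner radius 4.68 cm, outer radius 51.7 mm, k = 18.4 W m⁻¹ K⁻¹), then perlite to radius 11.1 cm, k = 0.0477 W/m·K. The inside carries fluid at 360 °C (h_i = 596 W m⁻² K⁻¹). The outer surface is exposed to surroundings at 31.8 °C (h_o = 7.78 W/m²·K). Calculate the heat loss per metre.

Resistance network (inner→outer):
  R'_conv,in = 1/(2πr h) = 1/(2π·0.0468·596) = 0.005706 m·K/W
  R'_stainless steel = ln(0.0517/0.0468)/(2πk) = 0.09957/(2π·18.4) = 8.613×10^-4 m·K/W
  R'_perlite = ln(0.111/0.0517)/(2πk) = 0.7641/(2π·0.0477) = 2.549 m·K/W
  R'_conv,out = 1/(2πr h) = 1/(2π·0.111·7.78) = 0.1843 m·K/W
ΣR = 0.005706 + 8.613×10^-4 + 2.549 + 0.1843 = 2.740 m·K/W
Q' = ΔT/ΣR = (360 °C − 31.8 °C)/2.740 = 120 W/m

Q' = 120 W/m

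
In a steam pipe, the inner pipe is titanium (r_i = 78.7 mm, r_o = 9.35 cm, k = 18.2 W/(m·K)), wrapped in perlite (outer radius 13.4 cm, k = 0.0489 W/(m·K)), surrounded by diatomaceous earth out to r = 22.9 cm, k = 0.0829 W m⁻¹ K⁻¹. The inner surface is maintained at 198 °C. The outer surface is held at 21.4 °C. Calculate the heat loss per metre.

Resistance network (inner→outer):
  R'_titanium = ln(0.0935/0.0787)/(2πk) = 0.1723/(2π·18.2) = 0.001507 m·K/W
  R'_perlite = ln(0.134/0.0935)/(2πk) = 0.3599/(2π·0.0489) = 1.171 m·K/W
  R'_diatomaceous earth = ln(0.229/0.134)/(2πk) = 0.5359/(2π·0.0829) = 1.029 m·K/W
ΣR = 0.001507 + 1.171 + 1.029 = 2.202 m·K/W
Q' = ΔT/ΣR = (198 °C − 21.4 °C)/2.202 = 80.2 W/m

Q' = 80.2 W/m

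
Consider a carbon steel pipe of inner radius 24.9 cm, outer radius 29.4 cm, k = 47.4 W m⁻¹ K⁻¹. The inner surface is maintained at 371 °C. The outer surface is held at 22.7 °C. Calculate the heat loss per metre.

Q' = 6.24×10^5 W/m

Q' = 2πk·ΔT/ln(r₂/r₁) = 2π × 47.4 × 348.3 / ln(0.294/0.249) = 6.24×10^5 W/m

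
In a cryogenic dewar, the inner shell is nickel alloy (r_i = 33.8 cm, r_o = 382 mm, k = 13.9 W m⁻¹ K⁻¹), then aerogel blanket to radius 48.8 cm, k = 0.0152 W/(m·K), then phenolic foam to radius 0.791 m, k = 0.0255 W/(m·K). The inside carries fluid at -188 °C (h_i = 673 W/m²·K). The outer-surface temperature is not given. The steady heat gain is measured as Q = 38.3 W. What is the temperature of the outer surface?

T_out = 20.0 °C

Sum the resistances:
  R_conv,in = 1/(4πr²h) = 1/(4π·0.338²·673) = 0.001035 K/W
  R_nickel alloy = (1/0.338 − 1/0.382)/(4πk) = 0.3408/(4π·13.9) = 0.001951 K/W
  R_aerogel blanket = (1/0.382 − 1/0.488)/(4πk) = 0.5686/(4π·0.0152) = 2.977 K/W
  R_phenolic foam = (1/0.488 − 1/0.791)/(4πk) = 0.7850/(4π·0.0255) = 2.450 K/W
ΣR = 5.430 K/W
ΔT = Q·ΣR = 38.3 × 5.430 = 208.0 K
Heat flows inward, so T_out = T_in + ΔT = -188 + 208.0 = 20.0 °C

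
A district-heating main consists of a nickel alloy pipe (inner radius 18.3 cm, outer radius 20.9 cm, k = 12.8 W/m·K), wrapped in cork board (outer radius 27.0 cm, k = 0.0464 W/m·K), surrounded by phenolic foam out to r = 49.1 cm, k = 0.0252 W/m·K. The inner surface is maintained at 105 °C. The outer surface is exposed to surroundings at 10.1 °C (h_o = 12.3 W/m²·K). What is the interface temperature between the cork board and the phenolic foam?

Treat each layer as a resistance in series:
  R'_nickel alloy = ln(0.209/0.183)/(2πk) = 0.1328/(2π·12.8) = 0.001652 m·K/W
  R'_cork board = ln(0.270/0.209)/(2πk) = 0.2561/(2π·0.0464) = 0.8784 m·K/W
  R'_phenolic foam = ln(0.491/0.270)/(2πk) = 0.5980/(2π·0.0252) = 3.777 m·K/W
  R'_conv,out = 1/(2πr h) = 1/(2π·0.491·12.3) = 0.02635 m·K/W
ΣR = 0.001652 + 0.8784 + 3.777 + 0.02635 = 4.683 m·K/W
Q' = ΔT/ΣR = (105 °C − 10.1 °C)/4.683 = 20.26 W/m
From the inner boundary to the cork board/phenolic foam interface, ΣR_partial = 0.8801 m·K/W.
T_interface = T_in − Q'·ΣR_partial = 105 °C − (20.26)(0.8801) = 87.2 °C

T = 87.2 °C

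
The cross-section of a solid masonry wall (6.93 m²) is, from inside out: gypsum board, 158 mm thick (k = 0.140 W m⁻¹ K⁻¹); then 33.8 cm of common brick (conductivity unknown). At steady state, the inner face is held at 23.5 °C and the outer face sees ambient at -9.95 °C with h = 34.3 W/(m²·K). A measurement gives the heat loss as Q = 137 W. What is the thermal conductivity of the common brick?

ΣR = ΔT/Q = |23.5 − -9.95|/137 = 0.2442 K/W
Known resistances:
  R_gypsum board = L/(kA) = 0.158/(0.140·6.93) = 0.1629 K/W
  R_conv,out = 1/(hA) = 1/(34.3·6.93) = 0.004207 K/W
R_common brick = ΣR − ΣR_known = 0.2442 − 0.1671 = 0.07710 K/W
L/(kA) = 0.07710 ⇒ k = 0.338/(0.07710·6.93) = 0.633 W/m·K

k = 0.633 W/m·K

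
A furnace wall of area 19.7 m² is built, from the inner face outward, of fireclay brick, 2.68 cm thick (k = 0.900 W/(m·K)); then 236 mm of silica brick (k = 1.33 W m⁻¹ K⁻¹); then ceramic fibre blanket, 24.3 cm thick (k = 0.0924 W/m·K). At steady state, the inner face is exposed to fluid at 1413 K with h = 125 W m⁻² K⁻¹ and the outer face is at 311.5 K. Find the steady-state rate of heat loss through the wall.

Treat each layer as a resistance in series:
  R_conv,in = 1/(hA) = 1/(125·19.7) = 4.061×10^-4 K/W
  R_fireclay brick = L/(kA) = 0.0268/(0.900·19.7) = 0.001512 K/W
  R_silica brick = L/(kA) = 0.236/(1.33·19.7) = 0.009007 K/W
  R_ceramic fibre blanket = L/(kA) = 0.243/(0.0924·19.7) = 0.1335 K/W
ΣR = 4.061×10^-4 + 0.001512 + 0.009007 + 0.1335 = 0.1444 K/W
Q = ΔT/ΣR = (1413 K − 311.5 K)/0.1444 = 7630 W

Q = 7630 W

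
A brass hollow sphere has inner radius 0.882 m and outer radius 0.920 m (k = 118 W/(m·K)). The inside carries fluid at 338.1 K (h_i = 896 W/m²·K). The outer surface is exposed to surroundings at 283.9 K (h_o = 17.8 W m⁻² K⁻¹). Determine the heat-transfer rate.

Q = 9.99 kW

Treat each layer as a resistance in series:
  R_conv,in = 1/(4πr²h) = 1/(4π·0.882²·896) = 1.142×10^-4 K/W
  R_brass = (1/0.882 − 1/0.920)/(4πk) = 0.04683/(4π·118) = 3.158×10^-5 K/W
  R_conv,out = 1/(4πr²h) = 1/(4π·0.920²·17.8) = 0.005282 K/W
ΣR = 1.142×10^-4 + 3.158×10^-5 + 0.005282 = 0.005428 K/W
Q = ΔT/ΣR = (338.1 K − 283.9 K)/0.005428 = 9990 W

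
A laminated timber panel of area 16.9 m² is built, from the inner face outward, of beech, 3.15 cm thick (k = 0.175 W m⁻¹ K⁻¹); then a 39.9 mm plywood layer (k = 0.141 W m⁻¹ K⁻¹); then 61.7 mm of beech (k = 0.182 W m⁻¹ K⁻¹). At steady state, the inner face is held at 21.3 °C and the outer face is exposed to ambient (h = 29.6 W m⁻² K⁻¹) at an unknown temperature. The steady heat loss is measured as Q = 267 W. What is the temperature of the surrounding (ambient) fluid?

Series resistances:
  R_beech = L/(kA) = 0.0315/(0.175·16.9) = 0.01065 K/W
  R_plywood = L/(kA) = 0.0399/(0.141·16.9) = 0.01674 K/W
  R_beech = L/(kA) = 0.0617/(0.182·16.9) = 0.02006 K/W
  R_conv,out = 1/(hA) = 1/(29.6·16.9) = 0.001999 K/W
ΣR = 0.04945 K/W
ΔT = Q·ΣR = 267 × 0.04945 = 13.20 K
Heat flows outward, so T_out = T_in − ΔT = 21.3 − 13.20 = 8.10 °C

T_out = 8.10 °C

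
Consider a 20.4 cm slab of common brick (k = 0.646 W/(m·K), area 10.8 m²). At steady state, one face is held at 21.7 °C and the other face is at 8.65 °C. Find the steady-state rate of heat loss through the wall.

Q = 446 W

Q = kA·ΔT/L = 0.646 × 10.8 × |21.7 °C − 8.65 °C| / 0.204 = 446 W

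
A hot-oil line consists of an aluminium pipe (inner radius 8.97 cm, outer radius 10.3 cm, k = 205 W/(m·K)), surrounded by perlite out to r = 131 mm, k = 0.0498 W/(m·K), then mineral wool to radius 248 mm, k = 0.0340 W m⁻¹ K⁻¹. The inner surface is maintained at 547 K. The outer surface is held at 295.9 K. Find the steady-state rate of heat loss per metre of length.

Q' = 66.8 W/m

Series thermal resistances, inner to outer:
  R'_aluminium = ln(0.103/0.0897)/(2πk) = 0.1383/(2π·205) = 1.073×10^-4 m·K/W
  R'_perlite = ln(0.131/0.103)/(2πk) = 0.2405/(2π·0.0498) = 0.7685 m·K/W
  R'_mineral wool = ln(0.248/0.131)/(2πk) = 0.6382/(2π·0.0340) = 2.988 m·K/W
ΣR = 1.073×10^-4 + 0.7685 + 2.988 = 3.757 m·K/W
Q' = ΔT/ΣR = (547 K − 295.9 K)/3.757 = 66.8 W/m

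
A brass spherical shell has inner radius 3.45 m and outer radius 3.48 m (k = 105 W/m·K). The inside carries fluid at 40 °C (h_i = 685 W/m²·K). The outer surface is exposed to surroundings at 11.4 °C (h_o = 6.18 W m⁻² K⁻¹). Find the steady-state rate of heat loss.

Treat each layer as a resistance in series:
  R_conv,in = 1/(4πr²h) = 1/(4π·3.45²·685) = 9.760×10^-6 K/W
  R_brass = (1/3.45 − 1/3.48)/(4πk) = 0.002499/(4π·105) = 1.894×10^-6 K/W
  R_conv,out = 1/(4πr²h) = 1/(4π·3.48²·6.18) = 0.001063 K/W
ΣR = 9.760×10^-6 + 1.894×10^-6 + 0.001063 = 0.001075 K/W
Q = ΔT/ΣR = (40 °C − 11.4 °C)/0.001075 = 26600 W

Q = 26.6 kW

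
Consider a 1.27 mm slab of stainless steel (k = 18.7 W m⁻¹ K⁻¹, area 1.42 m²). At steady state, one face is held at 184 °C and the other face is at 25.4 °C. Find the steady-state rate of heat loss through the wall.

Q = kA·ΔT/L = 18.7 × 1.42 × |184 °C − 25.4 °C| / 0.00127 = 3.32×10^6 W

Q = 3320 kW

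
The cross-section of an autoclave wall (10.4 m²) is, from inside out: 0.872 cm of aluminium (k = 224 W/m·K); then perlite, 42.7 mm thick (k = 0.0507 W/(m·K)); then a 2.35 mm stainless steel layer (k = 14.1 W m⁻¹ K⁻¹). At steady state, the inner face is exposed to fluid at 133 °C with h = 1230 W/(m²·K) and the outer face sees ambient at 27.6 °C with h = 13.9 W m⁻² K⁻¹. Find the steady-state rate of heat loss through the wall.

Series thermal resistances, inner to outer:
  R_conv,in = 1/(hA) = 1/(1230·10.4) = 7.817×10^-5 K/W
  R_aluminium = L/(kA) = 0.00872/(224·10.4) = 3.743×10^-6 K/W
  R_perlite = L/(kA) = 0.0427/(0.0507·10.4) = 0.08098 K/W
  R_stainless steel = L/(kA) = 0.00235/(14.1·10.4) = 1.603×10^-5 K/W
  R_conv,out = 1/(hA) = 1/(13.9·10.4) = 0.006918 K/W
ΣR = 7.817×10^-5 + 3.743×10^-6 + 0.08098 + 1.603×10^-5 + 0.006918 = 0.08800 K/W
Q = ΔT/ΣR = (133 °C − 27.6 °C)/0.08800 = 1200 W

Q = 1200 W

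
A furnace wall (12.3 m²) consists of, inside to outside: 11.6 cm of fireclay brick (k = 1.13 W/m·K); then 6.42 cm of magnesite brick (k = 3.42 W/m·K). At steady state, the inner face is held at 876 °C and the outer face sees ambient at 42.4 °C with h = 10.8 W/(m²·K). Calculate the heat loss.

Series thermal resistances, inner to outer:
  R_fireclay brick = L/(kA) = 0.116/(1.13·12.3) = 0.008346 K/W
  R_magnesite brick = L/(kA) = 0.0642/(3.42·12.3) = 0.001526 K/W
  R_conv,out = 1/(hA) = 1/(10.8·12.3) = 0.007528 K/W
ΣR = 0.008346 + 0.001526 + 0.007528 = 0.01740 K/W
Q = ΔT/ΣR = (876 °C − 42.4 °C)/0.01740 = 47900 W

Q = 47900 W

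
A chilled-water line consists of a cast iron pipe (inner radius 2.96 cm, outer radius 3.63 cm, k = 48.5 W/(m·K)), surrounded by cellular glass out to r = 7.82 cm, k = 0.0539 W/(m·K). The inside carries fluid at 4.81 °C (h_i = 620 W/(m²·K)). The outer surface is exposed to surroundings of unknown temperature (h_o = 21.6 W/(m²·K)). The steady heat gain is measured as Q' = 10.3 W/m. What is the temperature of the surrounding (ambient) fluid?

Sum the resistances:
  R'_conv,in = 1/(2πr h) = 1/(2π·0.0296·620) = 0.008672 m·K/W
  R'_cast iron = ln(0.0363/0.0296)/(2πk) = 0.2040/(2π·48.5) = 6.696×10^-4 m·K/W
  R'_cellular glass = ln(0.0782/0.0363)/(2πk) = 0.7675/(2π·0.0539) = 2.266 m·K/W
  R'_conv,out = 1/(2πr h) = 1/(2π·0.0782·21.6) = 0.09422 m·K/W
ΣR = 2.370 m·K/W
ΔT = Q'·ΣR = 10.3 × 2.370 = 24.41 K
Heat flows inward, so T_out = T_in + ΔT = 4.81 + 24.41 = 29.2 °C

T_out = 29.2 °C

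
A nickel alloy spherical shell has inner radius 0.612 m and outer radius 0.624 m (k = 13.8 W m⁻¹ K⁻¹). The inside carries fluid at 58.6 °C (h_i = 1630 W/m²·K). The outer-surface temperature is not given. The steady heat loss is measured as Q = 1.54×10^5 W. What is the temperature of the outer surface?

Sum the resistances:
  R_conv,in = 1/(4πr²h) = 1/(4π·0.612²·1630) = 1.303×10^-4 K/W
  R_nickel alloy = (1/0.612 − 1/0.624)/(4πk) = 0.03142/(4π·13.8) = 1.812×10^-4 K/W
ΣR = 3.115×10^-4 K/W
ΔT = Q·ΣR = 1.54×10^5 × 3.115×10^-4 = 47.97 K
Heat flows outward, so T_out = T_in − ΔT = 58.6 − 47.97 = 10.6 °C

T_out = 10.6 °C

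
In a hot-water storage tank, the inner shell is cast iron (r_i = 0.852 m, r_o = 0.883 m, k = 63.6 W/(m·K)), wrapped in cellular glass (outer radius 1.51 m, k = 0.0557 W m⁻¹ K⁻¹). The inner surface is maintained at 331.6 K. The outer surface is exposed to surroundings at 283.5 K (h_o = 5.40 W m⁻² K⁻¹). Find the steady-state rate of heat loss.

Series thermal resistances, inner to outer:
  R_cast iron = (1/0.852 − 1/0.883)/(4πk) = 0.04121/(4π·63.6) = 5.156×10^-5 K/W
  R_cellular glass = (1/0.883 − 1/1.51)/(4πk) = 0.4703/(4π·0.0557) = 0.6718 K/W
  R_conv,out = 1/(4πr²h) = 1/(4π·1.51²·5.40) = 0.006463 K/W
ΣR = 5.156×10^-5 + 0.6718 + 0.006463 = 0.6783 K/W
Q = ΔT/ΣR = (331.6 K − 283.5 K)/0.6783 = 70.9 W

Q = 70.9 W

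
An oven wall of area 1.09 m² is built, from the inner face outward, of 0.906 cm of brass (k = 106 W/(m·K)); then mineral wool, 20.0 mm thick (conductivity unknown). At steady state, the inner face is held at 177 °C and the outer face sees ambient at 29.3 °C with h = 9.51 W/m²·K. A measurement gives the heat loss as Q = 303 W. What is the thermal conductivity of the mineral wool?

ΣR = ΔT/Q = |177 − 29.3|/303 = 0.4875 K/W
Known resistances:
  R_brass = L/(kA) = 0.00906/(106·1.09) = 7.841×10^-5 K/W
  R_conv,out = 1/(hA) = 1/(9.51·1.09) = 0.09647 K/W
R_mineral wool = ΣR − ΣR_known = 0.4875 − 0.09655 = 0.3910 K/W
L/(kA) = 0.3910 ⇒ k = 0.0200/(0.3910·1.09) = 0.0469 W/m·K

k = 0.0469 W/m·K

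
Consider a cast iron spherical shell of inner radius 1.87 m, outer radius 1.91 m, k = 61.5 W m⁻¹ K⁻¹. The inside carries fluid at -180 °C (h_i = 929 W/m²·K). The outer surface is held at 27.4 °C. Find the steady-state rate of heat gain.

Q = 5320 kW

Resistance network (inner→outer):
  R_conv,in = 1/(4πr²h) = 1/(4π·1.87²·929) = 2.450×10^-5 K/W
  R_cast iron = (1/1.87 − 1/1.91)/(4πk) = 0.01120/(4π·61.5) = 1.449×10^-5 K/W
ΣR = 2.450×10^-5 + 1.449×10^-5 = 3.899×10^-5 K/W
Q = ΔT/ΣR = (-180 °C − 27.4 °C)/3.899×10^-5 = -5.32×10^6 W
(Negative Q ⇒ heat flows inward; heat gain = 5.32×10^6 W.)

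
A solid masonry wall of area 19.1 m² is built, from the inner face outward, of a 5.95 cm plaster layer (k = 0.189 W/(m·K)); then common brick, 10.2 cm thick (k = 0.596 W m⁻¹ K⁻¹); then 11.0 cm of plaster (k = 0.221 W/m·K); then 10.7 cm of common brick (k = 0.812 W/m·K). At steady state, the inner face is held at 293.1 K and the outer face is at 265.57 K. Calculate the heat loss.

Q = 471 W

Resistance network (inner→outer):
  R_plaster = L/(kA) = 0.0595/(0.189·19.1) = 0.01648 K/W
  R_common brick = L/(kA) = 0.102/(0.596·19.1) = 0.008960 K/W
  R_plaster = L/(kA) = 0.110/(0.221·19.1) = 0.02606 K/W
  R_common brick = L/(kA) = 0.107/(0.812·19.1) = 0.006899 K/W
ΣR = 0.01648 + 0.008960 + 0.02606 + 0.006899 = 0.05840 K/W
Q = ΔT/ΣR = (293.1 K − 265.57 K)/0.05840 = 471 W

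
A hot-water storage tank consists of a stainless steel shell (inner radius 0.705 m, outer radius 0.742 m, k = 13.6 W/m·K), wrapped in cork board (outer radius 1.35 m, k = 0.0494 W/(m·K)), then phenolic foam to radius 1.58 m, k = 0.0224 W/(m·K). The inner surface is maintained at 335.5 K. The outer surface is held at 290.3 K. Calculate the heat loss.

Resistance network (inner→outer):
  R_stainless steel = (1/0.705 − 1/0.742)/(4πk) = 0.07073/(4π·13.6) = 4.139×10^-4 K/W
  R_cork board = (1/0.742 − 1/1.35)/(4πk) = 0.6070/(4π·0.0494) = 0.9778 K/W
  R_phenolic foam = (1/1.35 − 1/1.58)/(4πk) = 0.1078/(4π·0.0224) = 0.3831 K/W
ΣR = 4.139×10^-4 + 0.9778 + 0.3831 = 1.361 K/W
Q = ΔT/ΣR = (335.5 K − 290.3 K)/1.361 = 33.2 W

Q = 33.2 W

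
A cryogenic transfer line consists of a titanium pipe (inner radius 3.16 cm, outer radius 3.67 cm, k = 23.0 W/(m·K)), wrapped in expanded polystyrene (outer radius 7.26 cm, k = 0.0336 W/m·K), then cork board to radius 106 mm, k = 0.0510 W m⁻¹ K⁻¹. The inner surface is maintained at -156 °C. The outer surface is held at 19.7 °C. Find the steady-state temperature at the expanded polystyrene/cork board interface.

T = -27.3 °C

Resistance network (inner→outer):
  R'_titanium = ln(0.0367/0.0316)/(2πk) = 0.1496/(2π·23.0) = 0.001035 m·K/W
  R'_expanded polystyrene = ln(0.0726/0.0367)/(2πk) = 0.6822/(2π·0.0336) = 3.231 m·K/W
  R'_cork board = ln(0.106/0.0726)/(2πk) = 0.3785/(2π·0.0510) = 1.181 m·K/W
ΣR = 0.001035 + 3.231 + 1.181 = 4.413 m·K/W
Q' = ΔT/ΣR = (-156 °C − 19.7 °C)/4.413 = -39.81 W/m
From the inner boundary to the expanded polystyrene/cork board interface, ΣR_partial = 3.232 m·K/W.
T_interface = T_in − Q'·ΣR_partial = -156 °C − (-39.81)(3.232) = -27.3 °C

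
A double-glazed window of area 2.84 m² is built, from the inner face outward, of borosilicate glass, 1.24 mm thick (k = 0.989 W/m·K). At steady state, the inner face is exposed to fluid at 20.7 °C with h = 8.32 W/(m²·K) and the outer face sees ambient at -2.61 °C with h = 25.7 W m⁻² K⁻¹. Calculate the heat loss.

Q = 413 W

Treat each layer as a resistance in series:
  R_conv,in = 1/(hA) = 1/(8.32·2.84) = 0.04232 K/W
  R_borosilicate glass = L/(kA) = 0.00124/(0.989·2.84) = 4.415×10^-4 K/W
  R_conv,out = 1/(hA) = 1/(25.7·2.84) = 0.01370 K/W
ΣR = 0.04232 + 4.415×10^-4 + 0.01370 = 0.05646 K/W
Q = ΔT/ΣR = (20.7 °C − -2.61 °C)/0.05646 = 413 W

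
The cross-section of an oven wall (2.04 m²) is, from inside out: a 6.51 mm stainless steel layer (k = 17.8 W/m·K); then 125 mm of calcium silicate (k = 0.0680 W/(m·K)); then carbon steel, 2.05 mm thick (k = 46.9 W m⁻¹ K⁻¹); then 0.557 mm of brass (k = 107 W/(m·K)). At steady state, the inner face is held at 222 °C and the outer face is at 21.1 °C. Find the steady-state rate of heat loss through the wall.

Q = 223 W

Treat each layer as a resistance in series:
  R_stainless steel = L/(kA) = 0.00651/(17.8·2.04) = 1.793×10^-4 K/W
  R_calcium silicate = L/(kA) = 0.125/(0.0680·2.04) = 0.9011 K/W
  R_carbon steel = L/(kA) = 0.00205/(46.9·2.04) = 2.143×10^-5 K/W
  R_brass = L/(kA) = 5.57×10^-4/(107·2.04) = 2.552×10^-6 K/W
ΣR = 1.793×10^-4 + 0.9011 + 2.143×10^-5 + 2.552×10^-6 = 0.9013 K/W
Q = ΔT/ΣR = (222 °C − 21.1 °C)/0.9013 = 223 W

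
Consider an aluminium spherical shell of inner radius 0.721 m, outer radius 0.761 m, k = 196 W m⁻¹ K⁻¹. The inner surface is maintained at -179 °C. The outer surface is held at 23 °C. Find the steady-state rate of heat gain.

Q = 4πk·ΔT/(1/r₁ − 1/r₂) = 4π × 196 × 202 / (1/0.721 − 1/0.761) = 6.82×10^6 W

Q = 6.82×10^6 W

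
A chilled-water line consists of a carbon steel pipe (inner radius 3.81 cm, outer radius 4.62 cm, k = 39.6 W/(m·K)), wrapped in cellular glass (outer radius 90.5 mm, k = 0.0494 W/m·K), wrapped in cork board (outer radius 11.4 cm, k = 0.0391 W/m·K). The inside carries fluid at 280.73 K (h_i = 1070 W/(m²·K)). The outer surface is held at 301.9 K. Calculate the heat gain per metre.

Series thermal resistances, inner to outer:
  R'_conv,in = 1/(2πr h) = 1/(2π·0.0381·1070) = 0.003904 m·K/W
  R'_carbon steel = ln(0.0462/0.0381)/(2πk) = 0.1928/(2π·39.6) = 7.747×10^-4 m·K/W
  R'_cellular glass = ln(0.0905/0.0462)/(2πk) = 0.6724/(2π·0.0494) = 2.166 m·K/W
  R'_cork board = ln(0.114/0.0905)/(2πk) = 0.2308/(2π·0.0391) = 0.9397 m·K/W
ΣR = 0.003904 + 7.747×10^-4 + 2.166 + 0.9397 = 3.110 m·K/W
Q' = ΔT/ΣR = (280.73 K − 301.9 K)/3.110 = -6.81 W/m
(Negative Q' ⇒ heat flows inward; heat gain = 6.81 W/m.)

Q' = 6.81 W/m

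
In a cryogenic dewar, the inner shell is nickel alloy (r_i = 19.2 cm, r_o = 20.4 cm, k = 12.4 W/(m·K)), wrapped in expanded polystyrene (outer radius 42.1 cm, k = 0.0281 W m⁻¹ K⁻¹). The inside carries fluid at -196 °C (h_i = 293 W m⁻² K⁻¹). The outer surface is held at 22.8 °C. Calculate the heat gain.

Q = 30.5 W

Resistance network (inner→outer):
  R_conv,in = 1/(4πr²h) = 1/(4π·0.192²·293) = 0.007367 K/W
  R_nickel alloy = (1/0.192 − 1/0.204)/(4πk) = 0.3064/(4π·12.4) = 0.001966 K/W
  R_expanded polystyrene = (1/0.204 − 1/0.421)/(4πk) = 2.527/(4π·0.0281) = 7.155 K/W
ΣR = 0.007367 + 0.001966 + 7.155 = 7.164 K/W
Q = ΔT/ΣR = (-196 °C − 22.8 °C)/7.164 = -30.5 W
(Negative Q ⇒ heat flows inward; heat gain = 30.5 W.)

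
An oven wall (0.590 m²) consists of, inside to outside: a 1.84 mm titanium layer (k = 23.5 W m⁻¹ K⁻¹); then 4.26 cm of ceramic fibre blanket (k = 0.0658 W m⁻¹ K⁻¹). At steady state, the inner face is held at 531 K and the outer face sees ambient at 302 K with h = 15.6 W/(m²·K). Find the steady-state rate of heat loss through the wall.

Resistance network (inner→outer):
  R_titanium = L/(kA) = 0.00184/(23.5·0.590) = 1.327×10^-4 K/W
  R_ceramic fibre blanket = L/(kA) = 0.0426/(0.0658·0.590) = 1.097 K/W
  R_conv,out = 1/(hA) = 1/(15.6·0.590) = 0.1086 K/W
ΣR = 1.327×10^-4 + 1.097 + 0.1086 = 1.206 K/W
Q = ΔT/ΣR = (531 K − 302 K)/1.206 = 190 W

Q = 190 W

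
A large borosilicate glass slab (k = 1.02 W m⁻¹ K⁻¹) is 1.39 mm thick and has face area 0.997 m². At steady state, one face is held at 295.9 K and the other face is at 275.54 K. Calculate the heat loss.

Q = 14900 W

Q = kA·ΔT/L = 1.02 × 0.997 × |295.9 K − 275.54 K| / 0.00139 = 14900 W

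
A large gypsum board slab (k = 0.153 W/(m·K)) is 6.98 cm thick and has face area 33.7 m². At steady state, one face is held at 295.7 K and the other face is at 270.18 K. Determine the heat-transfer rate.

Q = 1890 W

Q = kA·ΔT/L = 0.153 × 33.7 × |295.7 K − 270.18 K| / 0.0698 = 1890 W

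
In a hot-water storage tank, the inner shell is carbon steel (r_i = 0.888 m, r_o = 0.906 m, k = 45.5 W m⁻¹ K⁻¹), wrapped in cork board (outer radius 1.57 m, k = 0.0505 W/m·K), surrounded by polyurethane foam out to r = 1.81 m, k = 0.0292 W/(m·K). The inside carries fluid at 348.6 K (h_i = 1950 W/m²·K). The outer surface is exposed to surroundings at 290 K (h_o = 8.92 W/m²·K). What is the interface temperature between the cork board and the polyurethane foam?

T = 304.1 K

Series thermal resistances, inner to outer:
  R_conv,in = 1/(4πr²h) = 1/(4π·0.888²·1950) = 5.175×10^-5 K/W
  R_carbon steel = (1/0.888 − 1/0.906)/(4πk) = 0.02237/(4π·45.5) = 3.913×10^-5 K/W
  R_cork board = (1/0.906 − 1/1.57)/(4πk) = 0.4668/(4π·0.0505) = 0.7356 K/W
  R_polyurethane foam = (1/1.57 − 1/1.81)/(4πk) = 0.08446/(4π·0.0292) = 0.2302 K/W
  R_conv,out = 1/(4πr²h) = 1/(4π·1.81²·8.92) = 0.002723 K/W
ΣR = 5.175×10^-5 + 3.913×10^-5 + 0.7356 + 0.2302 + 0.002723 = 0.9686 K/W
Q = ΔT/ΣR = (348.6 K − 290 K)/0.9686 = 60.50 W
From the inner boundary to the cork board/polyurethane foam interface, ΣR_partial = 0.7357 K/W.
T_interface = T_in − Q·ΣR_partial = 348.6 K − (60.50)(0.7357) = 304.1 K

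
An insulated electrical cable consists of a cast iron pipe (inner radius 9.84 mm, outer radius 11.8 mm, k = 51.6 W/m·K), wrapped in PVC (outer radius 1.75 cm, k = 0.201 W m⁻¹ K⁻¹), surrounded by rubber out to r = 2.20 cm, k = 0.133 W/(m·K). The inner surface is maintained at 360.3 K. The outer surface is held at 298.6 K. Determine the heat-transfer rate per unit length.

Q' = 105 W/m

Resistance network (inner→outer):
  R'_cast iron = ln(0.0118/0.00984)/(2πk) = 0.1816/(2π·51.6) = 5.603×10^-4 m·K/W
  R'_PVC = ln(0.0175/0.0118)/(2πk) = 0.3941/(2π·0.201) = 0.3121 m·K/W
  R'_rubber = ln(0.0220/0.0175)/(2πk) = 0.2288/(2π·0.133) = 0.2738 m·K/W
ΣR = 5.603×10^-4 + 0.3121 + 0.2738 = 0.5865 m·K/W
Q' = ΔT/ΣR = (360.3 K − 298.6 K)/0.5865 = 105 W/m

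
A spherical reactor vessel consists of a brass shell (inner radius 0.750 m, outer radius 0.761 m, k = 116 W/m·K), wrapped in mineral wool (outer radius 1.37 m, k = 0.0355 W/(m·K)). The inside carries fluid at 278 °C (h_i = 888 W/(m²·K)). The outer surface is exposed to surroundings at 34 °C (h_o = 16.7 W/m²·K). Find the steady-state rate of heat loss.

Series thermal resistances, inner to outer:
  R_conv,in = 1/(4πr²h) = 1/(4π·0.750²·888) = 1.593×10^-4 K/W
  R_brass = (1/0.750 − 1/0.761)/(4πk) = 0.01927/(4π·116) = 1.322×10^-5 K/W
  R_mineral wool = (1/0.761 − 1/1.37)/(4πk) = 0.5841/(4π·0.0355) = 1.309 K/W
  R_conv,out = 1/(4πr²h) = 1/(4π·1.37²·16.7) = 0.002539 K/W
ΣR = 1.593×10^-4 + 1.322×10^-5 + 1.309 + 0.002539 = 1.312 K/W
Q = ΔT/ΣR = (278 °C − 34 °C)/1.312 = 186 W

Q = 186 W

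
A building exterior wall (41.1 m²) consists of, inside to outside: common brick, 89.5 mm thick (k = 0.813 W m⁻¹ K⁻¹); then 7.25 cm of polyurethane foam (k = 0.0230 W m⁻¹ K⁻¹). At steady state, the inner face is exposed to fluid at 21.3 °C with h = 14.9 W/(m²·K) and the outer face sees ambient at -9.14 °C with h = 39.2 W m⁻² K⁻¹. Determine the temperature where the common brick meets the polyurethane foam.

T = 19.7 °C

Series thermal resistances, inner to outer:
  R_conv,in = 1/(hA) = 1/(14.9·41.1) = 0.001633 K/W
  R_common brick = L/(kA) = 0.0895/(0.813·41.1) = 0.002678 K/W
  R_polyurethane foam = L/(kA) = 0.0725/(0.0230·41.1) = 0.07670 K/W
  R_conv,out = 1/(hA) = 1/(39.2·41.1) = 6.207×10^-4 K/W
ΣR = 0.001633 + 0.002678 + 0.07670 + 6.207×10^-4 = 0.08163 K/W
Q = ΔT/ΣR = (21.3 °C − -9.14 °C)/0.08163 = 372.9 W
From the inner boundary to the common brick/polyurethane foam interface, ΣR_partial = 0.004311 K/W.
T_interface = T_in − Q·ΣR_partial = 21.3 °C − (372.9)(0.004311) = 19.7 °C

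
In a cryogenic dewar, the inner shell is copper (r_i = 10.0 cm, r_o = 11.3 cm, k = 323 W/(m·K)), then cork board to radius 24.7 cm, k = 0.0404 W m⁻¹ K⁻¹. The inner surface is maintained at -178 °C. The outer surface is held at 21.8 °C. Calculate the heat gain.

Q = 21.1 W

Treat each layer as a resistance in series:
  R_copper = (1/0.100 − 1/0.113)/(4πk) = 1.150/(4π·323) = 2.834×10^-4 K/W
  R_cork board = (1/0.113 − 1/0.247)/(4πk) = 4.801/(4π·0.0404) = 9.457 K/W
ΣR = 2.834×10^-4 + 9.457 = 9.457 K/W
Q = ΔT/ΣR = (-178 °C − 21.8 °C)/9.457 = -21.1 W
(Negative Q ⇒ heat flows inward; heat gain = 21.1 W.)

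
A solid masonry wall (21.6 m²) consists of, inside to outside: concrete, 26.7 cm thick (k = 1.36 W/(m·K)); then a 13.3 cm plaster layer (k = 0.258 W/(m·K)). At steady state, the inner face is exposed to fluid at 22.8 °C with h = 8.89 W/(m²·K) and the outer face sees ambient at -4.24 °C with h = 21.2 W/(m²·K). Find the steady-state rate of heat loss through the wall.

Q = 670 W

Series thermal resistances, inner to outer:
  R_conv,in = 1/(hA) = 1/(8.89·21.6) = 0.005208 K/W
  R_concrete = L/(kA) = 0.267/(1.36·21.6) = 0.009089 K/W
  R_plaster = L/(kA) = 0.133/(0.258·21.6) = 0.02387 K/W
  R_conv,out = 1/(hA) = 1/(21.2·21.6) = 0.002184 K/W
ΣR = 0.005208 + 0.009089 + 0.02387 + 0.002184 = 0.04035 K/W
Q = ΔT/ΣR = (22.8 °C − -4.24 °C)/0.04035 = 670 W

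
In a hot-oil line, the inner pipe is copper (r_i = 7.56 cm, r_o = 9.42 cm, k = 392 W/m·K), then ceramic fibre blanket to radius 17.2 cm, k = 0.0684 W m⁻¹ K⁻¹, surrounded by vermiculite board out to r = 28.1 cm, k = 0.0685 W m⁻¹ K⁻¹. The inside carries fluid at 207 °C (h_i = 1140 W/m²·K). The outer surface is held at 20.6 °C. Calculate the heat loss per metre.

Series thermal resistances, inner to outer:
  R'_conv,in = 1/(2πr h) = 1/(2π·0.0756·1140) = 0.001847 m·K/W
  R'_copper = ln(0.0942/0.0756)/(2πk) = 0.2200/(2π·392) = 8.931×10^-5 m·K/W
  R'_ceramic fibre blanket = ln(0.172/0.0942)/(2πk) = 0.6021/(2π·0.0684) = 1.401 m·K/W
  R'_vermiculite board = ln(0.281/0.172)/(2πk) = 0.4909/(2π·0.0685) = 1.140 m·K/W
ΣR = 0.001847 + 8.931×10^-5 + 1.401 + 1.140 = 2.543 m·K/W
Q' = ΔT/ΣR = (207 °C − 20.6 °C)/2.543 = 73.3 W/m

Q' = 73.3 W/m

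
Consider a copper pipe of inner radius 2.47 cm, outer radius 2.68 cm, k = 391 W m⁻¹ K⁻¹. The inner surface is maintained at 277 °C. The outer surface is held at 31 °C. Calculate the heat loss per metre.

Q' = 7.41×10^6 W/m

Q' = 2πk·ΔT/ln(r₂/r₁) = 2π × 391 × 246 / ln(0.0268/0.0247) = 7.41×10^6 W/m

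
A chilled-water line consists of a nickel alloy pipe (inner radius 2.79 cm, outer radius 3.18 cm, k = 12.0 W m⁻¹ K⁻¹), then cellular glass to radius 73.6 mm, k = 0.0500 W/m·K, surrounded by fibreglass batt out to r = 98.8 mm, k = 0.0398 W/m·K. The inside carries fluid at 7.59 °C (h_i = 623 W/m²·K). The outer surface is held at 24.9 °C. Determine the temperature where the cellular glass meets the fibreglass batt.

Treat each layer as a resistance in series:
  R'_conv,in = 1/(2πr h) = 1/(2π·0.0279·623) = 0.009156 m·K/W
  R'_nickel alloy = ln(0.0318/0.0279)/(2πk) = 0.1308/(2π·12.0) = 0.001735 m·K/W
  R'_cellular glass = ln(0.0736/0.0318)/(2πk) = 0.8392/(2π·0.0500) = 2.671 m·K/W
  R'_fibreglass batt = ln(0.0988/0.0736)/(2πk) = 0.2945/(2π·0.0398) = 1.177 m·K/W
ΣR = 0.009156 + 0.001735 + 2.671 + 1.177 = 3.859 m·K/W
Q' = ΔT/ΣR = (7.59 °C − 24.9 °C)/3.859 = -4.486 W/m
From the inner boundary to the cellular glass/fibreglass batt interface, ΣR_partial = 2.682 m·K/W.
T_interface = T_in − Q'·ΣR_partial = 7.59 °C − (-4.486)(2.682) = 19.6 °C

T = 19.6 °C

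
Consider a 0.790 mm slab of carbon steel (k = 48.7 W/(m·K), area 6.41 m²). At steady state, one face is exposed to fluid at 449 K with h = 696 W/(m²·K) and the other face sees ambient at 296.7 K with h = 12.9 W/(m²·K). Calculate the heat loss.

Q = 12.4 kW

Series thermal resistances, inner to outer:
  R_conv,in = 1/(hA) = 1/(696·6.41) = 2.241×10^-4 K/W
  R_carbon steel = L/(kA) = 7.90×10^-4/(48.7·6.41) = 2.531×10^-6 K/W
  R_conv,out = 1/(hA) = 1/(12.9·6.41) = 0.01209 K/W
ΣR = 2.241×10^-4 + 2.531×10^-6 + 0.01209 = 0.01232 K/W
Q = ΔT/ΣR = (449 K − 296.7 K)/0.01232 = 12400 W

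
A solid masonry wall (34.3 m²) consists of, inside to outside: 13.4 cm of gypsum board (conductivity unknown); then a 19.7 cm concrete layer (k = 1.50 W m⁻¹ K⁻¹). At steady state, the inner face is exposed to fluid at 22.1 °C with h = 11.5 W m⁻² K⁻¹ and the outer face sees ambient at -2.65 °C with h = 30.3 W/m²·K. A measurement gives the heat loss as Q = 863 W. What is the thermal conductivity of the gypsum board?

k = 0.183 W/m·K

ΣR = ΔT/Q = |22.1 − -2.65|/863 = 0.02868 K/W
Known resistances:
  R_conv,in = 1/(hA) = 1/(11.5·34.3) = 0.002535 K/W
  R_concrete = L/(kA) = 0.197/(1.50·34.3) = 0.003829 K/W
  R_conv,out = 1/(hA) = 1/(30.3·34.3) = 9.622×10^-4 K/W
R_gypsum board = ΣR − ΣR_known = 0.02868 − 0.007326 = 0.02135 K/W
L/(kA) = 0.02135 ⇒ k = 0.134/(0.02135·34.3) = 0.183 W/m·K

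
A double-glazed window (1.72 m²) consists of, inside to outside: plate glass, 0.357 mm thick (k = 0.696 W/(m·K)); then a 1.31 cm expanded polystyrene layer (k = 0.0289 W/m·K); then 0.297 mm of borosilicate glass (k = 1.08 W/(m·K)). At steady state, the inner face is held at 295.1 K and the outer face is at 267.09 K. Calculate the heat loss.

Series thermal resistances, inner to outer:
  R_plate glass = L/(kA) = 3.57×10^-4/(0.696·1.72) = 2.982×10^-4 K/W
  R_expanded polystyrene = L/(kA) = 0.0131/(0.0289·1.72) = 0.2635 K/W
  R_borosilicate glass = L/(kA) = 2.97×10^-4/(1.08·1.72) = 1.599×10^-4 K/W
ΣR = 2.982×10^-4 + 0.2635 + 1.599×10^-4 = 0.2640 K/W
Q = ΔT/ΣR = (295.1 K − 267.09 K)/0.2640 = 106 W

Q = 106 W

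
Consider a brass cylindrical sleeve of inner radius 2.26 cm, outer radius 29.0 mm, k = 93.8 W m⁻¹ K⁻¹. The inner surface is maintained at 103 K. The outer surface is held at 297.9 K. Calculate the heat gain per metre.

Q' = 2πk·ΔT/ln(r₂/r₁) = 2π × 93.8 × 194.9 / ln(0.0290/0.0226) = 4.61×10^5 W/m

Q' = 4.61×10^5 W/m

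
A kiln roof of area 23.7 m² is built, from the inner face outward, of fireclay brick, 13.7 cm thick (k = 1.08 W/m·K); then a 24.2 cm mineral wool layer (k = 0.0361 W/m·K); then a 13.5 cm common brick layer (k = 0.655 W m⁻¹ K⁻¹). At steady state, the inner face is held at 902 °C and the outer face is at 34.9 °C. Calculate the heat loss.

Q = 2.92 kW

Series thermal resistances, inner to outer:
  R_fireclay brick = L/(kA) = 0.137/(1.08·23.7) = 0.005352 K/W
  R_mineral wool = L/(kA) = 0.242/(0.0361·23.7) = 0.2829 K/W
  R_common brick = L/(kA) = 0.135/(0.655·23.7) = 0.008696 K/W
ΣR = 0.005352 + 0.2829 + 0.008696 = 0.2969 K/W
Q = ΔT/ΣR = (902 °C − 34.9 °C)/0.2969 = 2920 W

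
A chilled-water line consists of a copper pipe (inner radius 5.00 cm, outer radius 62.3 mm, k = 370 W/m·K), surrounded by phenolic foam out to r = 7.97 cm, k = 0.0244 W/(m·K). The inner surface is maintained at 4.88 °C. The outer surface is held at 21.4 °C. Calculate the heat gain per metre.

Q' = 10.3 W/m

Series thermal resistances, inner to outer:
  R'_copper = ln(0.0623/0.0500)/(2πk) = 0.2199/(2π·370) = 9.461×10^-5 m·K/W
  R'_phenolic foam = ln(0.0797/0.0623)/(2πk) = 0.2463/(2π·0.0244) = 1.607 m·K/W
ΣR = 9.461×10^-5 + 1.607 = 1.607 m·K/W
Q' = ΔT/ΣR = (4.88 °C − 21.4 °C)/1.607 = -10.3 W/m
(Negative Q' ⇒ heat flows inward; heat gain = 10.3 W/m.)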